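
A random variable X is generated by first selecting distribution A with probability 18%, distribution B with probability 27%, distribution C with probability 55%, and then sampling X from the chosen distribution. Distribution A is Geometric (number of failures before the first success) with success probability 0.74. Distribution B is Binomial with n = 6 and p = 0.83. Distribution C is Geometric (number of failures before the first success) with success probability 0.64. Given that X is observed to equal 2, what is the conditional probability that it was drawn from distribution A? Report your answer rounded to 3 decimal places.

Likelihoods P(X=2 | ·): A: 0.050024; B: 0.00863064; C: 0.082944.
Posterior ∝ prior × likelihood. Numerator for A: 0.18·0.050024 = 0.00900432.
Normalizing constant: 0.18·0.050024 + 0.27·0.00863064 + 0.55·0.082944 = 0.0569538.
P(A | observation) = 0.00900432 / 0.0569538 = 0.158099.

0.158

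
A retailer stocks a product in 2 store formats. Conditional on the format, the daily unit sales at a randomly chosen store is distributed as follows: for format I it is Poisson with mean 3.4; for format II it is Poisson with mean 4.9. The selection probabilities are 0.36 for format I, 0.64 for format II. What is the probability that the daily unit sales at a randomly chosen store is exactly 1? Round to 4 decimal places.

0.0642

Conditional on each format, P(X = 1): I: 0.113469; II: 0.0364883.
By total probability, P(X = 1) = 0.36·0.113469 + 0.64·0.0364883 = 0.0642014.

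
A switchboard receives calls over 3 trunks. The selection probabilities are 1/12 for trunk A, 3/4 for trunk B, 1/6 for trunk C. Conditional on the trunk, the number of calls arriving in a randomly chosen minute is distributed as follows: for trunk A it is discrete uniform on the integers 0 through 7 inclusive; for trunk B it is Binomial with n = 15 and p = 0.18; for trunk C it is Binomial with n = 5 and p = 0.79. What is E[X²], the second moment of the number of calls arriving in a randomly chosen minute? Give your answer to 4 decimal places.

For each component E[X²] = Var + (mean)², giving A: 17.5; B: 9.504; C: 16.432.
Overall E[X²] = 0.0833333·17.5 + 0.75·9.504 + 0.166667·16.432 = 11.325.

11.3250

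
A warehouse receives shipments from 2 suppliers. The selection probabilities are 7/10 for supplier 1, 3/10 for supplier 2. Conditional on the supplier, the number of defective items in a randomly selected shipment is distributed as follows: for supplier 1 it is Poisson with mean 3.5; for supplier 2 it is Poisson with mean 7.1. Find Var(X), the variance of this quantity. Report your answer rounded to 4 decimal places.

Per component, 1: μ=3.5, E[X²]=15.75; 2: μ=7.1, E[X²]=57.51.
E[X] = 0.7·3.5 + 0.3·7.1 = 4.58.
E[X²] = 0.7·15.75 + 0.3·57.51 = 28.278.
Var(X) = E[X²] − (E[X])² = 28.278 − 20.9764 = 7.3016.

7.3016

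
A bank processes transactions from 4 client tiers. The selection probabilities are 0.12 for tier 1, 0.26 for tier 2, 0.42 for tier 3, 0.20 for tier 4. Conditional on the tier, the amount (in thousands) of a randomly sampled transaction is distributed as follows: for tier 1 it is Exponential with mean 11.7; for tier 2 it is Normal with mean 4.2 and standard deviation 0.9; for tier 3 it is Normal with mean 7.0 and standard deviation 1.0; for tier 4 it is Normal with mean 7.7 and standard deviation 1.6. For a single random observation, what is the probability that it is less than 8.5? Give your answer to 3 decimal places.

Conditional on each tier, P(X < 8.5): 1: 0.516399; 2: 0.999999; 3: 0.933193; 4: 0.691462.
By total probability, P(X < 8.5) = 0.12·0.516399 + 0.26·0.999999 + 0.42·0.933193 + 0.2·0.691462 = 0.852201.

0.852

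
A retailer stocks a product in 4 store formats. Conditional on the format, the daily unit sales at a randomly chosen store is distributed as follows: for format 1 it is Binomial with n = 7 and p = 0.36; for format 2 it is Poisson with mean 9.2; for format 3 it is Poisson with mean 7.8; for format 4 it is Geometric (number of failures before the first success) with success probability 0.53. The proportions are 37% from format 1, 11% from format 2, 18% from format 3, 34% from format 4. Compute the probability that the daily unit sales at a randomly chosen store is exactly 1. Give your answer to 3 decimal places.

Conditional on each format, P(X = 1): 1: 0.173173; 2: 0.000929562; 3: 0.00319593; 4: 0.2491.
By total probability, P(X = 1) = 0.37·0.173173 + 0.11·0.000929562 + 0.18·0.00319593 + 0.34·0.2491 = 0.149446.

0.149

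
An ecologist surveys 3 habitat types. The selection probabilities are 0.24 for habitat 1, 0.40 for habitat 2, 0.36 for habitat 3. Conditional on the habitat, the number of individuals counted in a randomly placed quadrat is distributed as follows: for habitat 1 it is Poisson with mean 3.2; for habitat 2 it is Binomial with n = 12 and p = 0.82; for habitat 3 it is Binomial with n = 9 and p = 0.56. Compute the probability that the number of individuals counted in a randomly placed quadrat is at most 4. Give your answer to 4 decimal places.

0.3153

Conditional on each habitat, P(X ≤ 4): 1: 0.780613; 2: 0.000272337; 3: 0.355142.
By total probability, P(X ≤ 4) = 0.24·0.780613 + 0.4·0.000272337 + 0.36·0.355142 = 0.315307.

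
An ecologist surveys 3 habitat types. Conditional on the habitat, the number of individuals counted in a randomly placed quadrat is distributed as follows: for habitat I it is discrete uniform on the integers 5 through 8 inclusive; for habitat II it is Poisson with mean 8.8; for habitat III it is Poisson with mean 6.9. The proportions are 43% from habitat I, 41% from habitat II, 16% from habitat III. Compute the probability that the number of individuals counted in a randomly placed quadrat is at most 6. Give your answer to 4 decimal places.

0.3819

Conditional on each habitat, P(X ≤ 6): I: 0.5; II: 0.22561; III: 0.464715.
By total probability, P(X ≤ 6) = 0.43·0.5 + 0.41·0.22561 + 0.16·0.464715 = 0.381855.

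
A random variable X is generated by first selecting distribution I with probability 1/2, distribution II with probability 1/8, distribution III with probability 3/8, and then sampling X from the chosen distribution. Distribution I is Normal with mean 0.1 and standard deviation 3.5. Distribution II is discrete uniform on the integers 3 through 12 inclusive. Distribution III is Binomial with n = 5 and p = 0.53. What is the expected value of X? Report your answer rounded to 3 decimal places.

Component means — I: 0.1; II: 7.5; III: 2.65.
E[X] = 0.5·0.1 + 0.125·7.5 + 0.375·2.65 = 1.98125.

1.981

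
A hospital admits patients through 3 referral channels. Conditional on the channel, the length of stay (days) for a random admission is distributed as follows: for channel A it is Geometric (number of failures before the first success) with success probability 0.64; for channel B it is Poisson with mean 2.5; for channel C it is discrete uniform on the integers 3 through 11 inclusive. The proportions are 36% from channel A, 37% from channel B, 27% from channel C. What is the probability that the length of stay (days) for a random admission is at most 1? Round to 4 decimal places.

Conditional on each channel, P(X ≤ 1): A: 0.8704; B: 0.287297; C: 0.
By total probability, P(X ≤ 1) = 0.36·0.8704 + 0.37·0.287297 + 0.27·0 = 0.419644.

0.4196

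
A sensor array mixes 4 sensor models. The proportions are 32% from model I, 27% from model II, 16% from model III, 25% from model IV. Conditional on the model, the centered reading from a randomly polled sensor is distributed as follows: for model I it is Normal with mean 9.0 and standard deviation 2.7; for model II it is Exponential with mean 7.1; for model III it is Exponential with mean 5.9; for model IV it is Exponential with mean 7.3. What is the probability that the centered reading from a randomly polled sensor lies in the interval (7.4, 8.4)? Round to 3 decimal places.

0.075

Conditional on each model, P(7.4 < X < 8.4): I: 0.135344; II: 0.046331; III: 0.044479; IV: 0.0464544.
By total probability, P(7.4 < X < 8.4) = 0.32·0.135344 + 0.27·0.046331 + 0.16·0.044479 + 0.25·0.0464544 = 0.0745495.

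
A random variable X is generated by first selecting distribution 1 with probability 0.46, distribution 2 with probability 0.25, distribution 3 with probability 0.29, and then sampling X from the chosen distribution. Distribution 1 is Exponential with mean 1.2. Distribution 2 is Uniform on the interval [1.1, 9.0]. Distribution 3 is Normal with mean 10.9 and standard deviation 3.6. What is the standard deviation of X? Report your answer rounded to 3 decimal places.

4.739

Per component, 1: μ=1.2, E[X²]=2.88; 2: μ=5.05, E[X²]=30.7033; 3: μ=10.9, E[X²]=131.77.
E[X] = 0.46·1.2 + 0.25·5.05 + 0.29·10.9 = 4.9755.
E[X²] = 0.46·2.88 + 0.25·30.7033 + 0.29·131.77 = 47.2139.
Var(X) = E[X²] − (E[X])² = 47.2139 − 24.7556 = 22.4583.
SD(X) = √22.4583 = 4.73902.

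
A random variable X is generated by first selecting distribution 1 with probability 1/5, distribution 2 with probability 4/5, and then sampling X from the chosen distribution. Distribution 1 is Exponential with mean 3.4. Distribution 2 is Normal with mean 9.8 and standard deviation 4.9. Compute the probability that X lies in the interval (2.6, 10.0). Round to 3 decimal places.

Conditional on each component, P(2.6 < X < 10.0): 1: 0.412667; 2: 0.445415.
By total probability, P(2.6 < X < 10.0) = 0.2·0.412667 + 0.8·0.445415 = 0.438865.

0.439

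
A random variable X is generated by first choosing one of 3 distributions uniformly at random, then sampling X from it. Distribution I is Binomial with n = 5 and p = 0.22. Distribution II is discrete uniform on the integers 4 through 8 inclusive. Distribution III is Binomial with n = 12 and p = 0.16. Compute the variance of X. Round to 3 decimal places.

6.082

Per component, I: μ=1.1, E[X²]=2.068; II: μ=6, E[X²]=38; III: μ=1.92, E[X²]=5.2992.
E[X] = 0.333333·1.1 + 0.333333·6 + 0.333333·1.92 = 3.00667.
E[X²] = 0.333333·2.068 + 0.333333·38 + 0.333333·5.2992 = 15.1224.
Var(X) = E[X²] − (E[X])² = 15.1224 − 9.04004 = 6.08236.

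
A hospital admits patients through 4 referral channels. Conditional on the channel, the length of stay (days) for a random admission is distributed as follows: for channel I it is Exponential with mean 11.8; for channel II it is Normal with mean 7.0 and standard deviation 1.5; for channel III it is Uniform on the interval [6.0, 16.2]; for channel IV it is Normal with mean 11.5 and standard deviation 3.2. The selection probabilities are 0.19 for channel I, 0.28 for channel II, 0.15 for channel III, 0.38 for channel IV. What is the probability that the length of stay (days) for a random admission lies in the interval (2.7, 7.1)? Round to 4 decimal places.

0.2411

Conditional on each channel, P(2.7 < X < 7.1): I: 0.247595; II: 0.524502; III: 0.107843; IV: 0.081586.
By total probability, P(2.7 < X < 7.1) = 0.19·0.247595 + 0.28·0.524502 + 0.15·0.107843 + 0.38·0.081586 = 0.241083.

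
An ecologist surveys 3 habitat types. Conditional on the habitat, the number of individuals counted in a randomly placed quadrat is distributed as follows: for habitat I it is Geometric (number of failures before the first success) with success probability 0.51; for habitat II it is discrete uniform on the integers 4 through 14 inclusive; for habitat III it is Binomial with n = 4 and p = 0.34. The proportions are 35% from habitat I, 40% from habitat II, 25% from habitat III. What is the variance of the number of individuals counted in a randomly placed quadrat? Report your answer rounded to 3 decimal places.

19.783

Per component, I: μ=0.960784, E[X²]=2.807; II: μ=9, E[X²]=91; III: μ=1.36, E[X²]=2.7472.
E[X] = 0.35·0.960784 + 0.4·9 + 0.25·1.36 = 4.27627.
E[X²] = 0.35·2.807 + 0.4·91 + 0.25·2.7472 = 38.0692.
Var(X) = E[X²] − (E[X])² = 38.0692 − 18.2865 = 19.7827.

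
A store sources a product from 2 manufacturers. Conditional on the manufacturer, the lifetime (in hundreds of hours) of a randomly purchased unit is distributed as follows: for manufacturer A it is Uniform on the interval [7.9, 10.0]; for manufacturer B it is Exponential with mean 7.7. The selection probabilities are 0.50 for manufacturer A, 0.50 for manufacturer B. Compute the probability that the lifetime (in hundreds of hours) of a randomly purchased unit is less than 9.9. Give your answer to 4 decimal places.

Conditional on each manufacturer, P(X < 9.9): A: 0.952381; B: 0.723547.
By total probability, P(X < 9.9) = 0.5·0.952381 + 0.5·0.723547 = 0.837964.

0.8380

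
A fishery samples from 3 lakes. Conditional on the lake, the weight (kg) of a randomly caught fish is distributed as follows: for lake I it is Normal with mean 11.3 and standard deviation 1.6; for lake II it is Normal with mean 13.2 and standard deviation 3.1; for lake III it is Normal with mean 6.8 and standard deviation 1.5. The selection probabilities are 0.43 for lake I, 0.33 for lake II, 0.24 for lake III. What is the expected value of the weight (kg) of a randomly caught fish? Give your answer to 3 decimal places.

Component means — I: 11.3; II: 13.2; III: 6.8.
E[X] = 0.43·11.3 + 0.33·13.2 + 0.24·6.8 = 10.847.

10.847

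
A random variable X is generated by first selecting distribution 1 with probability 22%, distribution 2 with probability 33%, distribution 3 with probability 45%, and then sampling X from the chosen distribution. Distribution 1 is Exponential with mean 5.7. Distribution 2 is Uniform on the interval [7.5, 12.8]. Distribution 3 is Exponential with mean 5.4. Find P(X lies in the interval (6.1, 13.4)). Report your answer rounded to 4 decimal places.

Conditional on each component, P(6.1 < X < 13.4): 1: 0.247663; 2: 1; 3: 0.239534.
By total probability, P(6.1 < X < 13.4) = 0.22·0.247663 + 0.33·1 + 0.45·0.239534 = 0.492276.

0.4923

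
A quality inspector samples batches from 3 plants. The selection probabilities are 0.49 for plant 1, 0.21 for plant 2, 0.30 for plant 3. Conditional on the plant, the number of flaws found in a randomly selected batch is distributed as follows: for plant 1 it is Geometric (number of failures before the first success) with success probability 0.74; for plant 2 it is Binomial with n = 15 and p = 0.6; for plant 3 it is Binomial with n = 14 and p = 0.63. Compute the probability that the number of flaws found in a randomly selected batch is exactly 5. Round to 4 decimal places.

0.0133

Conditional on each plant, P(X = 5): 1: 0.000879222; 2: 0.0244856; 3: 0.0258216.
By total probability, P(X = 5) = 0.49·0.000879222 + 0.21·0.0244856 + 0.3·0.0258216 = 0.0133193.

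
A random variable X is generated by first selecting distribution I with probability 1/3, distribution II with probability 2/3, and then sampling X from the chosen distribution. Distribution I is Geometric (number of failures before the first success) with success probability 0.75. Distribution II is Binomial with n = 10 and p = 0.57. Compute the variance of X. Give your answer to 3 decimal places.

8.182

Per component, I: μ=0.333333, E[X²]=0.555556; II: μ=5.7, E[X²]=34.941.
E[X] = 0.333333·0.333333 + 0.666667·5.7 = 3.91111.
E[X²] = 0.333333·0.555556 + 0.666667·34.941 = 23.4792.
Var(X) = E[X²] − (E[X])² = 23.4792 − 15.2968 = 8.1824.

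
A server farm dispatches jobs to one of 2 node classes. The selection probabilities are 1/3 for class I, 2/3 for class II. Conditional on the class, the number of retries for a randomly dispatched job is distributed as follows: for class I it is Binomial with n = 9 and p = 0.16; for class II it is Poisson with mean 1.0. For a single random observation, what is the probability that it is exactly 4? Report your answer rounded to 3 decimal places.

0.022

Conditional on each class, P(X = 4): I: 0.034534; II: 0.0153283.
By total probability, P(X = 4) = 0.333333·0.034534 + 0.666667·0.0153283 = 0.0217302.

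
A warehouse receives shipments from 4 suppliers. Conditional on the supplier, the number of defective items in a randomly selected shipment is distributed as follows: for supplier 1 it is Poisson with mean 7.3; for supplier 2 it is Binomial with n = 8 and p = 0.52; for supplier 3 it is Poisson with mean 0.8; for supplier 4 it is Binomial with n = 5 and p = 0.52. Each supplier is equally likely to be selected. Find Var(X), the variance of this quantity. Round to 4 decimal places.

8.5339

Per component, 1: μ=7.3, E[X²]=60.59; 2: μ=4.16, E[X²]=19.3024; 3: μ=0.8, E[X²]=1.44; 4: μ=2.6, E[X²]=8.008.
E[X] = 0.25·7.3 + 0.25·4.16 + 0.25·0.8 + 0.25·2.6 = 3.715.
E[X²] = 0.25·60.59 + 0.25·19.3024 + 0.25·1.44 + 0.25·8.008 = 22.3351.
Var(X) = E[X²] − (E[X])² = 22.3351 − 13.8012 = 8.53388.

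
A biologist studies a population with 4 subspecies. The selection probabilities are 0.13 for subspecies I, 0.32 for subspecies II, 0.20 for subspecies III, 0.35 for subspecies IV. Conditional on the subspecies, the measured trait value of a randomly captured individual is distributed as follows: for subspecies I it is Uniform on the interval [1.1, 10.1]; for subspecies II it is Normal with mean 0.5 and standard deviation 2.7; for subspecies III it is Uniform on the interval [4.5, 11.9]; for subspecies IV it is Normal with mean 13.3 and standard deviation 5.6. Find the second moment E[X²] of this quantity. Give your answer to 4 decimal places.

For each component E[X²] = Var + (mean)², giving I: 38.11; II: 7.54; III: 71.8033; IV: 208.25.
Overall E[X²] = 0.13·38.11 + 0.32·7.54 + 0.2·71.8033 + 0.35·208.25 = 94.6153.

94.6153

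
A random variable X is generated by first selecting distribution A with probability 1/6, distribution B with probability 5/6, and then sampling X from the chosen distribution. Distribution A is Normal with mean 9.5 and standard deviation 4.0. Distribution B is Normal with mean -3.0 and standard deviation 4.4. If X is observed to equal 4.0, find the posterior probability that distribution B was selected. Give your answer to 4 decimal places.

Likelihoods f(4.0 | ·): A: 0.0387531; B: 0.0255776.
Posterior ∝ prior × likelihood. Numerator for B: 0.833333·0.0255776 = 0.0213147.
Normalizing constant: 0.166667·0.0387531 + 0.833333·0.0255776 = 0.0277735.
P(B | observation) = 0.0213147 / 0.0277735 = 0.767446.

0.7674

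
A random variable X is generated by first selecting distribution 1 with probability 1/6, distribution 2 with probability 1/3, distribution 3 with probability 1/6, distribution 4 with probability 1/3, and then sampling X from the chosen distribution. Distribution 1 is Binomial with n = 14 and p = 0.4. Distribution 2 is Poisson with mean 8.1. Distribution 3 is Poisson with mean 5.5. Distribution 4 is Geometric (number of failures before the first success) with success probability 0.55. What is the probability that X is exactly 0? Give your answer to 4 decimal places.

0.1842

Conditional on each component, P(X = 0): 1: 0.000783642; 2: 0.000303539; 3: 0.00408677; 4: 0.55.
By total probability, P(X = 0) = 0.166667·0.000783642 + 0.333333·0.000303539 + 0.166667·0.00408677 + 0.333333·0.55 = 0.184246.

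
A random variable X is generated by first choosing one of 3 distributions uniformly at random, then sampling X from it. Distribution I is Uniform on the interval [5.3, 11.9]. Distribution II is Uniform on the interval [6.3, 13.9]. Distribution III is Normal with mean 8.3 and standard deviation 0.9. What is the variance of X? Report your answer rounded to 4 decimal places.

3.7044

Per component, I: μ=8.6, E[X²]=77.59; II: μ=10.1, E[X²]=106.823; III: μ=8.3, E[X²]=69.7.
E[X] = 0.333333·8.6 + 0.333333·10.1 + 0.333333·8.3 = 9.
E[X²] = 0.333333·77.59 + 0.333333·106.823 + 0.333333·69.7 = 84.7044.
Var(X) = E[X²] − (E[X])² = 84.7044 − 81 = 3.70444.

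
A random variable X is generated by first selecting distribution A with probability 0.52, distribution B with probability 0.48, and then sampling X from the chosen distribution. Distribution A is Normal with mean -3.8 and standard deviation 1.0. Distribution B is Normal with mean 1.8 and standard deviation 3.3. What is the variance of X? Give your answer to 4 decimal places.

13.5747

Per component, A: μ=-3.8, E[X²]=15.44; B: μ=1.8, E[X²]=14.13.
E[X] = 0.52·-3.8 + 0.48·1.8 = -1.112.
E[X²] = 0.52·15.44 + 0.48·14.13 = 14.8112.
Var(X) = E[X²] − (E[X])² = 14.8112 − 1.23654 = 13.5747.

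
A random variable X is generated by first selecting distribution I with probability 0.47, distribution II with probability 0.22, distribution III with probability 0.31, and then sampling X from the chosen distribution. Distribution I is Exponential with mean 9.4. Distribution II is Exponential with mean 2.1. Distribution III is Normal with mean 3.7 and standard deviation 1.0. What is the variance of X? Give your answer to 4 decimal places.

53.2280

Per component, I: μ=9.4, E[X²]=176.72; II: μ=2.1, E[X²]=8.82; III: μ=3.7, E[X²]=14.69.
E[X] = 0.47·9.4 + 0.22·2.1 + 0.31·3.7 = 6.027.
E[X²] = 0.47·176.72 + 0.22·8.82 + 0.31·14.69 = 89.5527.
Var(X) = E[X²] − (E[X])² = 89.5527 − 36.3247 = 53.228.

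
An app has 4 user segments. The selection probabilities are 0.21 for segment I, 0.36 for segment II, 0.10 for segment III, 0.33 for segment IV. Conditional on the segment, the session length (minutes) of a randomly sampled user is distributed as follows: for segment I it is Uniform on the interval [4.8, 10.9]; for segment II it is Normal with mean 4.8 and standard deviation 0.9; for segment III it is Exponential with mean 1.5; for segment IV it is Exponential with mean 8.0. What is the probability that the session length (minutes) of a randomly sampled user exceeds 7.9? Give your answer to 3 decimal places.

0.227

Conditional on each segment, P(X > 7.9): I: 0.491803; II: 0.000286117; III: 0.00516078; IV: 0.372507.
By total probability, P(X > 7.9) = 0.21·0.491803 + 0.36·0.000286117 + 0.1·0.00516078 + 0.33·0.372507 = 0.226825.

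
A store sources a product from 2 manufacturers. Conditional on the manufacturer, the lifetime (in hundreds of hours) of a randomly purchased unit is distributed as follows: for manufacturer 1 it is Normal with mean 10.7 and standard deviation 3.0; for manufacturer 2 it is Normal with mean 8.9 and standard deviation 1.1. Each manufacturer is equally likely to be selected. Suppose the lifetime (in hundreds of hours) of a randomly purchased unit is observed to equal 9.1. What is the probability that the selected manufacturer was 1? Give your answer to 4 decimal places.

Likelihoods f(9.1 | ·): 1: 0.115351; 2: 0.356729.
Posterior ∝ prior × likelihood. Numerator for 1: 0.5·0.115351 = 0.0576756.
Normalizing constant: 0.5·0.115351 + 0.5·0.356729 = 0.23604.
P(1 | observation) = 0.0576756 / 0.23604 = 0.244347.

0.2443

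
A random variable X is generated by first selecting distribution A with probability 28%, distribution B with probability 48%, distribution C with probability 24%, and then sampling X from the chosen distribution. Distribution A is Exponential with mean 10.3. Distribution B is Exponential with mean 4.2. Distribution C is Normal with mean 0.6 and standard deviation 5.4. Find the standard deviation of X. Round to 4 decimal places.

Per component, A: μ=10.3, E[X²]=212.18; B: μ=4.2, E[X²]=35.28; C: μ=0.6, E[X²]=29.52.
E[X] = 0.28·10.3 + 0.48·4.2 + 0.24·0.6 = 5.044.
E[X²] = 0.28·212.18 + 0.48·35.28 + 0.24·29.52 = 83.4296.
Var(X) = E[X²] − (E[X])² = 83.4296 − 25.4419 = 57.9877.
SD(X) = √57.9877 = 7.61496.

7.6150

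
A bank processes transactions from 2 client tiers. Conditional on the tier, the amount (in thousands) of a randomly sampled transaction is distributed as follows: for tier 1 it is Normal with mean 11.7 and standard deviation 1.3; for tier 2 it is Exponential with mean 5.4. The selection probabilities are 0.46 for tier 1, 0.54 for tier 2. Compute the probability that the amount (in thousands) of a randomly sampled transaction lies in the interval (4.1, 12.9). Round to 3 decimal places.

0.581

Conditional on each tier, P(4.1 < X < 12.9): 1: 0.822016; 2: 0.376281.
By total probability, P(4.1 < X < 12.9) = 0.46·0.822016 + 0.54·0.376281 = 0.58132.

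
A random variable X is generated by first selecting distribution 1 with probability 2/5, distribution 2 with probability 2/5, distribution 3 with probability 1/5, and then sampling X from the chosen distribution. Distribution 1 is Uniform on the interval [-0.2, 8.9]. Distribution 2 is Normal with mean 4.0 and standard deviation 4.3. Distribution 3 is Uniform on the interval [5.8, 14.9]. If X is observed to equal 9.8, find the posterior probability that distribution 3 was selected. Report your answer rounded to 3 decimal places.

0.595

Likelihoods f(9.8 | ·): 1: 0; 2: 0.037357; 3: 0.10989.
Posterior ∝ prior × likelihood. Numerator for 3: 0.2·0.10989 = 0.021978.
Normalizing constant: 0.4·0 + 0.4·0.037357 + 0.2·0.10989 = 0.0369208.
P(3 | observation) = 0.021978 / 0.0369208 = 0.595274.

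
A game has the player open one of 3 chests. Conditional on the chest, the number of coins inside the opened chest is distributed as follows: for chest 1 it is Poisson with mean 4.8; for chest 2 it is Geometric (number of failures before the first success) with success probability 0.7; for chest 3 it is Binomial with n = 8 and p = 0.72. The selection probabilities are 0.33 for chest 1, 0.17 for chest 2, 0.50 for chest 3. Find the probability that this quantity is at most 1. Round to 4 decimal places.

0.1709

Conditional on each chest, P(X ≤ 1): 1: 0.0477325; 2: 0.91; 3: 0.000814973.
By total probability, P(X ≤ 1) = 0.33·0.0477325 + 0.17·0.91 + 0.5·0.000814973 = 0.170859.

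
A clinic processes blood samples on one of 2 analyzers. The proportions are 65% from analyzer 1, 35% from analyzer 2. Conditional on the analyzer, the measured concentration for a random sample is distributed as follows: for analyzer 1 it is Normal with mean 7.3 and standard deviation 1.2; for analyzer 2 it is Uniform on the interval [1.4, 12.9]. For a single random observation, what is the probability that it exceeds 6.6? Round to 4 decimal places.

Conditional on each analyzer, P(X > 6.6): 1: 0.720166; 2: 0.547826.
By total probability, P(X > 6.6) = 0.65·0.720166 + 0.35·0.547826 = 0.659847.

0.6598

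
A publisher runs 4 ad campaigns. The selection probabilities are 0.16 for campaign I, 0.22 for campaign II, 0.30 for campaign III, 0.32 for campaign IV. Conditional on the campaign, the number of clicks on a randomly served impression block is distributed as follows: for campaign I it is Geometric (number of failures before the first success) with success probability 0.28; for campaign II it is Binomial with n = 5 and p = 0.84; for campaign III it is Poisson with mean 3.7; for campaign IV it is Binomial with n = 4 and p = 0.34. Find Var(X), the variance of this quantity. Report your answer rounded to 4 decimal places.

Per component, I: μ=2.57143, E[X²]=15.7959; II: μ=4.2, E[X²]=18.312; III: μ=3.7, E[X²]=17.39; IV: μ=1.36, E[X²]=2.7472.
E[X] = 0.16·2.57143 + 0.22·4.2 + 0.3·3.7 + 0.32·1.36 = 2.88063.
E[X²] = 0.16·15.7959 + 0.22·18.312 + 0.3·17.39 + 0.32·2.7472 = 12.6521.
Var(X) = E[X²] − (E[X])² = 12.6521 − 8.29802 = 4.35407.

4.3541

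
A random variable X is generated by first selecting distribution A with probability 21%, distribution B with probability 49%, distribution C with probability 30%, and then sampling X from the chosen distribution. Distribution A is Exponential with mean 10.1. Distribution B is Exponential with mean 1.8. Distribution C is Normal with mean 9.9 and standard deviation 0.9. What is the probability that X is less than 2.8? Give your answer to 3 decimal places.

0.437

Conditional on each component, P(X < 2.8): A: 0.242118; B: 0.788928; C: 1.4988e-15.
By total probability, P(X < 2.8) = 0.21·0.242118 + 0.49·0.788928 + 0.3·1.4988e-15 = 0.437419.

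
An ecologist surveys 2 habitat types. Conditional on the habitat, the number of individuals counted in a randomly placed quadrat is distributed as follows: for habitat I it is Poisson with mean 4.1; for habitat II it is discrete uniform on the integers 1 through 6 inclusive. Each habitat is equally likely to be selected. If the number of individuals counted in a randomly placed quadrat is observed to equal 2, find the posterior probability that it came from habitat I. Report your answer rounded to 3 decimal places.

Likelihoods P(X=2 | ·): I: 0.139293; II: 0.166667.
Posterior ∝ prior × likelihood. Numerator for I: 0.5·0.139293 = 0.0696467.
Normalizing constant: 0.5·0.139293 + 0.5·0.166667 = 0.15298.
P(I | observation) = 0.0696467 / 0.15298 = 0.455266.

0.455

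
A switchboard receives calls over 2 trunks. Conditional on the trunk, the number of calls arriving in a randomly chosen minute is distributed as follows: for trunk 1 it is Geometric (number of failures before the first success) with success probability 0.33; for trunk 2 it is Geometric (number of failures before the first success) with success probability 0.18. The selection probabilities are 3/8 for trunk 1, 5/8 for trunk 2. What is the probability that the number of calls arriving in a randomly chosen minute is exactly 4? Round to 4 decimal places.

0.0758

Conditional on each trunk, P(X = 4): 1: 0.0664987; 2: 0.0813819.
By total probability, P(X = 4) = 0.375·0.0664987 + 0.625·0.0813819 = 0.0758007.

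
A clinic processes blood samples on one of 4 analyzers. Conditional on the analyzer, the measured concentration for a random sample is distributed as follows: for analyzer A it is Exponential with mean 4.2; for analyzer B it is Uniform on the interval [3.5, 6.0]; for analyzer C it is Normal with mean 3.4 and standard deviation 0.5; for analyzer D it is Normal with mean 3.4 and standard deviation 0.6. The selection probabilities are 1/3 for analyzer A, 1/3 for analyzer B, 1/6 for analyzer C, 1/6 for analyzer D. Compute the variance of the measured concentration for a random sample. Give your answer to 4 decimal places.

Per component, A: μ=4.2, E[X²]=35.28; B: μ=4.75, E[X²]=23.0833; C: μ=3.4, E[X²]=11.81; D: μ=3.4, E[X²]=11.92.
E[X] = 0.333333·4.2 + 0.333333·4.75 + 0.166667·3.4 + 0.166667·3.4 = 4.11667.
E[X²] = 0.333333·35.28 + 0.333333·23.0833 + 0.166667·11.81 + 0.166667·11.92 = 23.4094.
Var(X) = E[X²] − (E[X])² = 23.4094 − 16.9469 = 6.4625.

6.4625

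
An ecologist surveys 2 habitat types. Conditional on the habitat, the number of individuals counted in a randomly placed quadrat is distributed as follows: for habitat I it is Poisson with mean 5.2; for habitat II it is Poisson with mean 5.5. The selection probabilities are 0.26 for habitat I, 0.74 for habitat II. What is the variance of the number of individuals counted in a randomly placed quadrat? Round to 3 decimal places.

5.439

Per component, I: μ=5.2, E[X²]=32.24; II: μ=5.5, E[X²]=35.75.
E[X] = 0.26·5.2 + 0.74·5.5 = 5.422.
E[X²] = 0.26·32.24 + 0.74·35.75 = 34.8374.
Var(X) = E[X²] − (E[X])² = 34.8374 − 29.3981 = 5.43932.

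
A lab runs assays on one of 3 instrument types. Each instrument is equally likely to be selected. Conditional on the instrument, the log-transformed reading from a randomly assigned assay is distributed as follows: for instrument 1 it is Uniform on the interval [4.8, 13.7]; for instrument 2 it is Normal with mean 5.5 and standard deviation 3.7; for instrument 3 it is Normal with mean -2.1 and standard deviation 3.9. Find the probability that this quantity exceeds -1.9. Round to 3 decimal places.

0.819

Conditional on each instrument, P(X > -1.9): 1: 1; 2: 0.97725; 3: 0.47955.
By total probability, P(X > -1.9) = 0.333333·1 + 0.333333·0.97725 + 0.333333·0.47955 = 0.818933.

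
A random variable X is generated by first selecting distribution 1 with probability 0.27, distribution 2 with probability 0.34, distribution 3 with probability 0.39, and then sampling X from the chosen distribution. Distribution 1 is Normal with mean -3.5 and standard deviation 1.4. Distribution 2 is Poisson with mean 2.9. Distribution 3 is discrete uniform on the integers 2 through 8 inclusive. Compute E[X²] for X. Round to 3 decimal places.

For each component E[X²] = Var + (mean)², giving 1: 14.21; 2: 11.31; 3: 29.
Overall E[X²] = 0.27·14.21 + 0.34·11.31 + 0.39·29 = 18.9921.

18.992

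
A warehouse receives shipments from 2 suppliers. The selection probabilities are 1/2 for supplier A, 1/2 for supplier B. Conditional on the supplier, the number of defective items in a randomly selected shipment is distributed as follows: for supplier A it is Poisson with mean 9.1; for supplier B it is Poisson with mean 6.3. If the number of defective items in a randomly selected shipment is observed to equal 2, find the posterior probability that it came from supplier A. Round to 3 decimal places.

0.113

Likelihoods P(X=2 | ·): A: 0.00462352; B: 0.0364415.
Posterior ∝ prior × likelihood. Numerator for A: 0.5·0.00462352 = 0.00231176.
Normalizing constant: 0.5·0.00462352 + 0.5·0.0364415 = 0.0205325.
P(A | observation) = 0.00231176 / 0.0205325 = 0.11259.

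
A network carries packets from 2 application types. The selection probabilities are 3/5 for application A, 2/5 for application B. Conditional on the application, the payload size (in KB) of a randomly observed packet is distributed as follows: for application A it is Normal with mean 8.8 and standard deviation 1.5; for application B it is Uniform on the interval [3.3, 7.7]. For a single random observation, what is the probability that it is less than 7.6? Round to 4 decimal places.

Conditional on each application, P(X < 7.6): A: 0.211855; B: 0.977273.
By total probability, P(X < 7.6) = 0.6·0.211855 + 0.4·0.977273 = 0.518022.

0.5180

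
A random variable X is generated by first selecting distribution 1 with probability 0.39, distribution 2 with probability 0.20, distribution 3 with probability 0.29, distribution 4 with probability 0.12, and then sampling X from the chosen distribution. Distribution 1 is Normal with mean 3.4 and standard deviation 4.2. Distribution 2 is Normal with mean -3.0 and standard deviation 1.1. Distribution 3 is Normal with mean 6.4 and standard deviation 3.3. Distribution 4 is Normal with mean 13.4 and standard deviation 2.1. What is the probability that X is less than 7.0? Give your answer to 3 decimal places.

0.680

Conditional on each component, P(X < 7.0): 1: 0.804317; 2: 1; 3: 0.572137; 4: 0.00115331.
By total probability, P(X < 7.0) = 0.39·0.804317 + 0.2·1 + 0.29·0.572137 + 0.12·0.00115331 = 0.679742.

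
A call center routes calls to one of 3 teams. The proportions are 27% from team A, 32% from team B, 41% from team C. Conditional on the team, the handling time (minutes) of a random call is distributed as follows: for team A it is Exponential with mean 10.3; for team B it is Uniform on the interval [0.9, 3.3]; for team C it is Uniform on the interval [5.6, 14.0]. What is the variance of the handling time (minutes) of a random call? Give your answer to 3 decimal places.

Per component, A: μ=10.3, E[X²]=212.18; B: μ=2.1, E[X²]=4.89; C: μ=9.8, E[X²]=101.92.
E[X] = 0.27·10.3 + 0.32·2.1 + 0.41·9.8 = 7.471.
E[X²] = 0.27·212.18 + 0.32·4.89 + 0.41·101.92 = 100.641.
Var(X) = E[X²] − (E[X])² = 100.641 − 55.8158 = 44.8248.

44.825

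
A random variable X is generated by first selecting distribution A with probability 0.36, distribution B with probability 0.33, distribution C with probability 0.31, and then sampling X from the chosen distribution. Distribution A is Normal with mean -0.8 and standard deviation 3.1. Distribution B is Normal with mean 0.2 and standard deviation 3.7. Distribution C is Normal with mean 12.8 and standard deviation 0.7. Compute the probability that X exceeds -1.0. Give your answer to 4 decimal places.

0.7062

Conditional on each component, P(X > -1.0): A: 0.52572; B: 0.627154; C: 1.
By total probability, P(X > -1.0) = 0.36·0.52572 + 0.33·0.627154 + 0.31·1 = 0.70622.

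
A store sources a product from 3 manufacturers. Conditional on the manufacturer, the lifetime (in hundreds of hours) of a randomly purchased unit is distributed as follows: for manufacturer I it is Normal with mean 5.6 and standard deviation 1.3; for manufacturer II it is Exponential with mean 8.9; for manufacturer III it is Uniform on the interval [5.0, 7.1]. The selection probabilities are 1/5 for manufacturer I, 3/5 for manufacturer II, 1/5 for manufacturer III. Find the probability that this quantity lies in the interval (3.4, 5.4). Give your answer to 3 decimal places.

0.199

Conditional on each manufacturer, P(3.4 < X < 5.4): I: 0.393572; II: 0.137355; III: 0.190476.
By total probability, P(3.4 < X < 5.4) = 0.2·0.393572 + 0.6·0.137355 + 0.2·0.190476 = 0.199223.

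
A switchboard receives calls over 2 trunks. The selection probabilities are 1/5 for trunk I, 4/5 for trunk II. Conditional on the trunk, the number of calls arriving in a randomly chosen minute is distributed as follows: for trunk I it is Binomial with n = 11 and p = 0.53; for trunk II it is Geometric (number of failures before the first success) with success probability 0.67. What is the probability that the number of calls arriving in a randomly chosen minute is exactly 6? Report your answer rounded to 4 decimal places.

0.0477

Conditional on each trunk, P(X = 6): I: 0.234848; II: 0.000865284.
By total probability, P(X = 6) = 0.2·0.234848 + 0.8·0.000865284 = 0.0476618.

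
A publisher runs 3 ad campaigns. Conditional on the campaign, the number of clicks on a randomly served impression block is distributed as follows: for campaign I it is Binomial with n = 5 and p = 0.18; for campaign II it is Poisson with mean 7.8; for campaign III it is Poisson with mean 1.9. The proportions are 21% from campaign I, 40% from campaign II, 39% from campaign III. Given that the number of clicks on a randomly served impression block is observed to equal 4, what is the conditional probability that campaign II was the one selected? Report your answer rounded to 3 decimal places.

Likelihoods P(X=4 | ·): I: 0.00430402; II: 0.0631932; III: 0.0812164.
Posterior ∝ prior × likelihood. Numerator for II: 0.4·0.0631932 = 0.0252773.
Normalizing constant: 0.21·0.00430402 + 0.4·0.0631932 + 0.39·0.0812164 = 0.0578555.
P(II | observation) = 0.0252773 / 0.0578555 = 0.436903.

0.437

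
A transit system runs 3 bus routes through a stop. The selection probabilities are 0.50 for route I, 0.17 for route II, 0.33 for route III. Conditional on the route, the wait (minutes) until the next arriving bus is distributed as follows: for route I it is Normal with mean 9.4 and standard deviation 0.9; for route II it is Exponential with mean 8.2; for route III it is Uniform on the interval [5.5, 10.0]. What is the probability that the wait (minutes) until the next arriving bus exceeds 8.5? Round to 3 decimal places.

0.591

Conditional on each route, P(X > 8.5): I: 0.841345; II: 0.354664; III: 0.333333.
By total probability, P(X > 8.5) = 0.5·0.841345 + 0.17·0.354664 + 0.33·0.333333 = 0.590965.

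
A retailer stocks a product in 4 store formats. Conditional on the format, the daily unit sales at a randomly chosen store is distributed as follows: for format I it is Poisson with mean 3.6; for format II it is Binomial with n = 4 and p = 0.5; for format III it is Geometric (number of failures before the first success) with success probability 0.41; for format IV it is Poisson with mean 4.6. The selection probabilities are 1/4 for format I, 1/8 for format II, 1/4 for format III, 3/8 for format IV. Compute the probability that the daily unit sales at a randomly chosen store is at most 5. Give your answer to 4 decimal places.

0.8326

Conditional on each format, P(X ≤ 5): I: 0.844119; II: 1; III: 0.957819; IV: 0.68576.
By total probability, P(X ≤ 5) = 0.25·0.844119 + 0.125·1 + 0.25·0.957819 + 0.375·0.68576 = 0.832644.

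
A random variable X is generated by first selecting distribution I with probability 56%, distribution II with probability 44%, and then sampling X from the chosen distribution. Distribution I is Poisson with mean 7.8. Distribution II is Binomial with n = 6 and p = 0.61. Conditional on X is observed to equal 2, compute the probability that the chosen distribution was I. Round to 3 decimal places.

Likelihoods P(X=2 | ·): I: 0.0124641; II: 0.129125.
Posterior ∝ prior × likelihood. Numerator for I: 0.56·0.0124641 = 0.00697992.
Normalizing constant: 0.56·0.0124641 + 0.44·0.129125 = 0.0637948.
P(I | observation) = 0.00697992 / 0.0637948 = 0.109412.

0.109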